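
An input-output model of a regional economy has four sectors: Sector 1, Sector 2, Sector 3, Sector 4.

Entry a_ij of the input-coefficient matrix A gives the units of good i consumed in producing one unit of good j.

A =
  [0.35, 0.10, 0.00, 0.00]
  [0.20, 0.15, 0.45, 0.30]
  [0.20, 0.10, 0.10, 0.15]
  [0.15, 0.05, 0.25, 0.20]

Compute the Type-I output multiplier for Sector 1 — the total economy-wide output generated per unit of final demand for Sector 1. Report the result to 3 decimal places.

I − A =
  [   0.65    -0.10     0.00     0.00]
  [  -0.20     0.85    -0.45    -0.30]
  [  -0.20    -0.10     0.90    -0.15]
  [  -0.15    -0.05    -0.25     0.80]
Compute the cofactors C_ij = (−1)^(i+j)·(3×3 minor ij) of I−A; the adjugate is their transpose:
adj(I−A) = Cᵀ =
  [ 0.519750   0.068250   0.043500   0.033750]
  [ 0.274125   0.443625   0.282750   0.219375]
  [ 0.174125   0.075125   0.411750   0.105375]
  [ 0.169000   0.064000   0.154500   0.441000]
det(I−A) = Σ_j (I−A)_1j·C_1j = (0.65)(0.519750) + (-0.10)(0.274125) + (0.00)(0.174125) + (0.00)(0.169000) = 0.310425
(I − A)⁻¹ = adj(I−A) / det(I−A) ≈
  [   1.6743     0.2199     0.1401     0.1087]
  [   0.8831     1.4291     0.9108     0.7067]
  [   0.5609     0.2420     1.3264     0.3395]
  [   0.5444     0.2062     0.4977     1.4206]
The output multiplier for sector j is the column-j sum of the Leontief inverse (I − A)⁻¹ = adj(I−A) / det(I−A).
Column 1 of adj(I−A): (0.519750, 0.274125, 0.174125, 0.169000); det(I−A) = 0.310425.
m_1 = (0.519750 + 0.274125 + 0.174125 + 0.169000) / 0.310425 = 1.137 / 0.310425 ≈ 3.663.

m_1 = 3.663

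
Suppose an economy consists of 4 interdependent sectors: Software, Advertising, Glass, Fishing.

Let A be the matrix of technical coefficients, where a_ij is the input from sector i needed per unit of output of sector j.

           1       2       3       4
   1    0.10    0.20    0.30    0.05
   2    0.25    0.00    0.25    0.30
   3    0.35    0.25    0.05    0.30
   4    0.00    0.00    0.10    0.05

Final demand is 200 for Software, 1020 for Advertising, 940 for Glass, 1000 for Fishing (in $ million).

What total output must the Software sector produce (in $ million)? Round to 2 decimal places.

x_1 = 1776.56

I − A =
  [   0.90    -0.20    -0.30    -0.05]
  [  -0.25     1.00    -0.25    -0.30]
  [  -0.35    -0.25     0.95    -0.30]
  [   0.00     0.00    -0.10     0.95]
Compute the cofactors C_ij = (−1)^(i+j)·(3×3 minor ij) of I−A; the adjugate is their transpose:
adj(I−A) = Cᵀ =
  [ 0.805625   0.247000   0.343500   0.228875]
  [ 0.311750   0.683750   0.313250   0.331250]
  [ 0.391875   0.280250   0.807500   0.364125]
  [ 0.041250   0.029500   0.085000   0.610000]
det(I−A) = Σ_j (I−A)_1j·C_1j = (0.90)(0.805625) + (-0.20)(0.311750) + (-0.30)(0.391875) + (-0.05)(0.041250) = 0.5430875
(I − A)⁻¹ = adj(I−A) / det(I−A) ≈
  [   1.4834     0.4548     0.6325     0.4214]
  [   0.5740     1.2590     0.5768     0.6099]
  [   0.7216     0.5160     1.4869     0.6705]
  [   0.0760     0.0543     0.1565     1.1232]
x = (I − A)⁻¹ d = adj(I−A)·d / det(I−A), with det(I−A) = 0.5430875:
  x_1 = (0.805625·200 + 0.247000·1020 + 0.343500·940 + 0.228875·1000) / 0.5430875 = 964.83 / 0.5430875 ≈ 1776.56
  x_2 = (0.311750·200 + 0.683750·1020 + 0.313250·940 + 0.331250·1000) / 0.5430875 = 1385.48 / 0.5430875 ≈ 2551.12
  x_3 = (0.391875·200 + 0.280250·1020 + 0.807500·940 + 0.364125·1000) / 0.5430875 = 1487.405 / 0.5430875 ≈ 2738.79
  x_4 = (0.041250·200 + 0.029500·1020 + 0.085000·940 + 0.610000·1000) / 0.5430875 = 728.24 / 0.5430875 ≈ 1340.93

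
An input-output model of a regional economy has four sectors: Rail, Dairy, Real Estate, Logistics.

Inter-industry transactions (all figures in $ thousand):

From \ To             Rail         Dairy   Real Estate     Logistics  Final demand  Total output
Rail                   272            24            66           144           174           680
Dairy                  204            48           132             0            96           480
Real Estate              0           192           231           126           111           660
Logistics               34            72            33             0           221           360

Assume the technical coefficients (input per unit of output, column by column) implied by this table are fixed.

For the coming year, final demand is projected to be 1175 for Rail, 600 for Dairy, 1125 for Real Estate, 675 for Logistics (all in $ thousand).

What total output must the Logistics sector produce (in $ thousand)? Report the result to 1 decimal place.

Technical coefficients a_ij = z_ij / X_j:
  a_11 = 272/680 = 0.40, a_21 = 204/680 = 0.30, a_31 = 0/680 = 0.00, a_41 = 34/680 = 0.05
  a_12 = 24/480 = 0.05, a_22 = 48/480 = 0.10, a_32 = 192/480 = 0.40, a_42 = 72/480 = 0.15
  a_13 = 66/660 = 0.10, a_23 = 132/660 = 0.20, a_33 = 231/660 = 0.35, a_43 = 33/660 = 0.05
  a_14 = 144/360 = 0.40, a_24 = 0/360 = 0.00, a_34 = 126/360 = 0.35, a_44 = 0/360 = 0.00
I − A =
  [   0.60    -0.05    -0.10    -0.40]
  [  -0.30     0.90    -0.20     0.00]
  [   0.00    -0.40     0.65    -0.35]
  [  -0.05    -0.15    -0.05     1.00]
Compute the cofactors C_ij = (−1)^(i+j)·(3×3 minor ij) of I−A; the adjugate is their transpose:
adj(I−A) = Cᵀ =
  [ 0.478750   0.123875   0.130000   0.237000]
  [ 0.193250   0.364750   0.152000   0.130500]
  [ 0.151500   0.264375   0.489000   0.231750]
  [ 0.060500   0.074125   0.053750   0.281250]
det(I−A) = Σ_j (I−A)_1j·C_1j = (0.60)(0.478750) + (-0.05)(0.193250) + (-0.10)(0.151500) + (-0.40)(0.060500) = 0.2382375
(I − A)⁻¹ = adj(I−A) / det(I−A) ≈
  [   2.0095     0.5200     0.5457     0.9948]
  [   0.8112     1.5310     0.6380     0.5478]
  [   0.6359     1.1097     2.0526     0.9728]
  [   0.2539     0.3111     0.2256     1.1805]
x = (I − A)⁻¹ d = adj(I−A)·d / det(I−A), with det(I−A) = 0.2382375:
  x_1 = (0.478750·1175 + 0.123875·600 + 0.130000·1125 + 0.237000·675) / 0.2382375 = 943.08125 / 0.2382375 ≈ 3958.6
  x_2 = (0.193250·1175 + 0.364750·600 + 0.152000·1125 + 0.130500·675) / 0.2382375 = 705.00625 / 0.2382375 ≈ 2959.3
  x_3 = (0.151500·1175 + 0.264375·600 + 0.489000·1125 + 0.231750·675) / 0.2382375 = 1043.19375 / 0.2382375 ≈ 4378.8
  x_4 = (0.060500·1175 + 0.074125·600 + 0.053750·1125 + 0.281250·675) / 0.2382375 = 365.875 / 0.2382375 ≈ 1535.8

x_4 = 1535.8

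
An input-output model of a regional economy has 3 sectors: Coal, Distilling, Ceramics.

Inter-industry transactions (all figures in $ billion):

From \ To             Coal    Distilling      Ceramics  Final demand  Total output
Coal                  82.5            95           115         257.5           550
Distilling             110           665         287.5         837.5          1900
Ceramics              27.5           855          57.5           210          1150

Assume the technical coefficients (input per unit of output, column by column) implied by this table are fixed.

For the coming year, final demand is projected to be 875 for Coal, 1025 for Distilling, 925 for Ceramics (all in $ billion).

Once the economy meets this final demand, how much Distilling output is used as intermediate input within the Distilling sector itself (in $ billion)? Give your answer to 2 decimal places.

z_22 = 1045.00

Technical coefficients a_ij = z_ij / X_j:
  a_11 = 82.5/550 = 0.15, a_21 = 110/550 = 0.20, a_31 = 27.5/550 = 0.05
  a_12 = 95/1900 = 0.05, a_22 = 665/1900 = 0.35, a_32 = 855/1900 = 0.45
  a_13 = 115/1150 = 0.10, a_23 = 287.5/1150 = 0.25, a_33 = 57.5/1150 = 0.05
I − A =
  [   0.85    -0.05    -0.10]
  [  -0.20     0.65    -0.25]
  [  -0.05    -0.45     0.95]
Cofactors of I−A, C_ij = (−1)^(i+j)·(minor ij) (rows/columns in the sector order above):
  C_11 = (0.65)(0.95) − (-0.25)(-0.45) = 0.5050
  C_12 = −[(-0.20)(0.95) − (-0.25)(-0.05)] = 0.2025
  C_13 = (-0.20)(-0.45) − (0.65)(-0.05) = 0.1225
  C_21 = −[(-0.05)(0.95) − (-0.10)(-0.45)] = 0.0925
  C_22 = (0.85)(0.95) − (-0.10)(-0.05) = 0.8025
  C_23 = −[(0.85)(-0.45) − (-0.05)(-0.05)] = 0.3850
  C_31 = (-0.05)(-0.25) − (-0.10)(0.65) = 0.0775
  C_32 = −[(0.85)(-0.25) − (-0.10)(-0.20)] = 0.2325
  C_33 = (0.85)(0.65) − (-0.05)(-0.20) = 0.5425
det(I−A) = Σ_j (I−A)_1j·C_1j = (0.85)(0.5050) + (-0.05)(0.2025) + (-0.10)(0.1225) = 0.406875
adj(I−A) = Cᵀ =
  [ 0.5050   0.0925   0.0775]
  [ 0.2025   0.8025   0.2325]
  [ 0.1225   0.3850   0.5425]
(I − A)⁻¹ = adj(I−A) / det(I−A) ≈
  [   1.2412     0.2273     0.1905]
  [   0.4977     1.9724     0.5714]
  [   0.3011     0.9462     1.3333]
First solve x = (I − A)⁻¹ d = adj(I−A)·d / det(I−A); in particular x_2 = (0.2025·875 + 0.8025·1025 + 0.2325·925) / 0.406875 = 1214.8125 / 0.406875 ≈ 2985.7143.
Intermediate flow from 2 to 2: z_22 = a_22 · x_2 = 0.35 × 1214.8125 / 0.406875 = 425.184375 / 0.406875 = 1045.00.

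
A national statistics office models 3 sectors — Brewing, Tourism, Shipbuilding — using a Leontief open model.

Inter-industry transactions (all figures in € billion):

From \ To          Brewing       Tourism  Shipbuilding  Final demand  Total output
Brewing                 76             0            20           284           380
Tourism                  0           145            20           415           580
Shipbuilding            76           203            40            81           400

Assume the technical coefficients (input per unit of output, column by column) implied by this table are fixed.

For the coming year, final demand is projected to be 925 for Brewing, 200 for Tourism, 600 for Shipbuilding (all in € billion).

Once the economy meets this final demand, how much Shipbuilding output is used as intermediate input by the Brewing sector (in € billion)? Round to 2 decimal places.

Technical coefficients a_ij = z_ij / X_j:
  a_BB = 76/380 = 0.20, a_TB = 0/380 = 0.00, a_SB = 76/380 = 0.20
  a_BT = 0/580 = 0.00, a_TT = 145/580 = 0.25, a_ST = 203/580 = 0.35
  a_BS = 20/400 = 0.05, a_TS = 20/400 = 0.05, a_SS = 40/400 = 0.10
I − A =
  [   0.80     0.00    -0.05]
  [   0.00     0.75    -0.05]
  [  -0.20    -0.35     0.90]
Cofactors of I−A, C_ij = (−1)^(i+j)·(minor ij) (rows/columns in the sector order above):
  C_11 = (0.75)(0.90) − (-0.05)(-0.35) = 0.6575
  C_12 = −[(0.00)(0.90) − (-0.05)(-0.20)] = 0.0100
  C_13 = (0.00)(-0.35) − (0.75)(-0.20) = 0.1500
  C_21 = −[(0.00)(0.90) − (-0.05)(-0.35)] = 0.0175
  C_22 = (0.80)(0.90) − (-0.05)(-0.20) = 0.7100
  C_23 = −[(0.80)(-0.35) − (0.00)(-0.20)] = 0.2800
  C_31 = (0.00)(-0.05) − (-0.05)(0.75) = 0.0375
  C_32 = −[(0.80)(-0.05) − (-0.05)(0.00)] = 0.0400
  C_33 = (0.80)(0.75) − (0.00)(0.00) = 0.6000
det(I−A) = Σ_j (I−A)_1j·C_1j = (0.80)(0.6575) + (0.00)(0.0100) + (-0.05)(0.1500) = 0.5185
adj(I−A) = Cᵀ =
  [ 0.6575   0.0175   0.0375]
  [ 0.0100   0.7100   0.0400]
  [ 0.1500   0.2800   0.6000]
(I − A)⁻¹ = adj(I−A) / det(I−A) ≈
  [   1.2681     0.0338     0.0723]
  [   0.0193     1.3693     0.0771]
  [   0.2893     0.5400     1.1572]
First solve x = (I − A)⁻¹ d = adj(I−A)·d / det(I−A); in particular x_B = (0.6575·925 + 0.0175·200 + 0.0375·600) / 0.5185 = 634.1875 / 0.5185 ≈ 1223.1196.
Intermediate flow from S to B: z_SB = a_SB · x_B = 0.20 × 634.1875 / 0.5185 = 126.8375 / 0.5185 ≈ 244.62.

z_SB = 244.62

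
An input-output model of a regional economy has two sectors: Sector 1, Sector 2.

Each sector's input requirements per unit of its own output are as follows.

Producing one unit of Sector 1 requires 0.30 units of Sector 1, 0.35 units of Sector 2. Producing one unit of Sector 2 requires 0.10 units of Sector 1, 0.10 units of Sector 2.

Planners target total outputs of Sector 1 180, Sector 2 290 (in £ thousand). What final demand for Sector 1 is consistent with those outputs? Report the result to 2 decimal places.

d_1 = 97.00

I − A =
  [   0.70    -0.10]
  [  -0.35     0.90]
d = (I − A) x:
  d_1 = (+0.70)·180 + (-0.10)·290 = 97.00
  d_2 = (-0.35)·180 + (+0.90)·290 = 198.00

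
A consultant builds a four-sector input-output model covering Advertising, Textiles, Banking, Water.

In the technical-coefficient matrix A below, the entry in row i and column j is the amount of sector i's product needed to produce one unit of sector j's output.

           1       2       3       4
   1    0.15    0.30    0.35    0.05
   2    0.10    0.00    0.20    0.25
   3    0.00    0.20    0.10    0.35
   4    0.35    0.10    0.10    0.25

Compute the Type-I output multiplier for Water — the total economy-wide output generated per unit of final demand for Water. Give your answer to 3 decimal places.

I − A =
  [   0.85    -0.30    -0.35    -0.05]
  [  -0.10     1.00    -0.20    -0.25]
  [   0.00    -0.20     0.90    -0.35]
  [  -0.35    -0.10    -0.10     0.75]
Compute the cofactors C_ij = (−1)^(i+j)·(3×3 minor ij) of I−A; the adjugate is their transpose:
adj(I−A) = Cᵀ =
  [ 0.575500   0.262250   0.312250   0.271500]
  [ 0.167250   0.485375   0.202625   0.267500]
  [ 0.158500   0.190500   0.549500   0.330500]
  [ 0.312000   0.212500   0.246000   0.697000]
det(I−A) = Σ_j (I−A)_1j·C_1j = (0.85)(0.575500) + (-0.30)(0.167250) + (-0.35)(0.158500) + (-0.05)(0.312000) = 0.367925
(I − A)⁻¹ = adj(I−A) / det(I−A) ≈
  [   1.5642     0.7128     0.8487     0.7379]
  [   0.4546     1.3192     0.5507     0.7271]
  [   0.4308     0.5178     1.4935     0.8983]
  [   0.8480     0.5776     0.6686     1.8944]
The output multiplier for sector j is the column-j sum of the Leontief inverse (I − A)⁻¹ = adj(I−A) / det(I−A).
Column 4 of adj(I−A): (0.271500, 0.267500, 0.330500, 0.697000); det(I−A) = 0.367925.
m_4 = (0.271500 + 0.267500 + 0.330500 + 0.697000) / 0.367925 = 1.5665 / 0.367925 ≈ 4.258.

m_4 = 4.258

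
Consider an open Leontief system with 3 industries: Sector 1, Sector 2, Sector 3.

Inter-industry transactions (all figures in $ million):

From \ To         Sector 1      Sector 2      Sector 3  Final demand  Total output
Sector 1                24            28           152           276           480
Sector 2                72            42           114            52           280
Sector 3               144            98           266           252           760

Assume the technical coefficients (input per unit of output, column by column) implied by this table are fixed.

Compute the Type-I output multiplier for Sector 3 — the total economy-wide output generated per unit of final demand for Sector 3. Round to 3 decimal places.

m_3 = 2.880

Technical coefficients a_ij = z_ij / X_j:
  a_11 = 24/480 = 0.05, a_21 = 72/480 = 0.15, a_31 = 144/480 = 0.30
  a_12 = 28/280 = 0.10, a_22 = 42/280 = 0.15, a_32 = 98/280 = 0.35
  a_13 = 152/760 = 0.20, a_23 = 114/760 = 0.15, a_33 = 266/760 = 0.35
I − A =
  [   0.95    -0.10    -0.20]
  [  -0.15     0.85    -0.15]
  [  -0.30    -0.35     0.65]
Cofactors of I−A, C_ij = (−1)^(i+j)·(minor ij) (rows/columns in the sector order above):
  C_11 = (0.85)(0.65) − (-0.15)(-0.35) = 0.5000
  C_12 = −[(-0.15)(0.65) − (-0.15)(-0.30)] = 0.1425
  C_13 = (-0.15)(-0.35) − (0.85)(-0.30) = 0.3075
  C_21 = −[(-0.10)(0.65) − (-0.20)(-0.35)] = 0.1350
  C_22 = (0.95)(0.65) − (-0.20)(-0.30) = 0.5575
  C_23 = −[(0.95)(-0.35) − (-0.10)(-0.30)] = 0.3625
  C_31 = (-0.10)(-0.15) − (-0.20)(0.85) = 0.1850
  C_32 = −[(0.95)(-0.15) − (-0.20)(-0.15)] = 0.1725
  C_33 = (0.95)(0.85) − (-0.10)(-0.15) = 0.7925
det(I−A) = Σ_j (I−A)_1j·C_1j = (0.95)(0.5000) + (-0.10)(0.1425) + (-0.20)(0.3075) = 0.39925
adj(I−A) = Cᵀ =
  [ 0.5000   0.1350   0.1850]
  [ 0.1425   0.5575   0.1725]
  [ 0.3075   0.3625   0.7925]
(I − A)⁻¹ = adj(I−A) / det(I−A) ≈
  [   1.2523     0.3381     0.4634]
  [   0.3569     1.3964     0.4321]
  [   0.7702     0.9080     1.9850]
The output multiplier for sector j is the column-j sum of the Leontief inverse (I − A)⁻¹ = adj(I−A) / det(I−A).
Column 3 of adj(I−A): (0.1850, 0.1725, 0.7925); det(I−A) = 0.39925.
m_3 = (0.1850 + 0.1725 + 0.7925) / 0.39925 = 1.15 / 0.39925 ≈ 2.880.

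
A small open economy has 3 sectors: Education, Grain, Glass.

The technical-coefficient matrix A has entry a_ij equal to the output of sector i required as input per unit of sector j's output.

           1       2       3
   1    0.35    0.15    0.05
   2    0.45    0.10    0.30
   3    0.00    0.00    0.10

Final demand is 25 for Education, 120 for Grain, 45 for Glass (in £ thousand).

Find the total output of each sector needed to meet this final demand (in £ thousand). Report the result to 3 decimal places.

I − A =
  [   0.65    -0.15    -0.05]
  [  -0.45     0.90    -0.30]
  [   0.00     0.00     0.90]
Cofactors of I−A, C_ij = (−1)^(i+j)·(minor ij) (rows/columns in the sector order above):
  C_11 = (0.90)(0.90) − (-0.30)(0.00) = 0.8100
  C_12 = −[(-0.45)(0.90) − (-0.30)(0.00)] = 0.4050
  C_13 = (-0.45)(0.00) − (0.90)(0.00) = 0.0000
  C_21 = −[(-0.15)(0.90) − (-0.05)(0.00)] = 0.1350
  C_22 = (0.65)(0.90) − (-0.05)(0.00) = 0.5850
  C_23 = −[(0.65)(0.00) − (-0.15)(0.00)] = 0.0000
  C_31 = (-0.15)(-0.30) − (-0.05)(0.90) = 0.0900
  C_32 = −[(0.65)(-0.30) − (-0.05)(-0.45)] = 0.2175
  C_33 = (0.65)(0.90) − (-0.15)(-0.45) = 0.5175
det(I−A) = Σ_j (I−A)_1j·C_1j = (0.65)(0.8100) + (-0.15)(0.4050) + (-0.05)(0.0000) = 0.46575
adj(I−A) = Cᵀ =
  [ 0.8100   0.1350   0.0900]
  [ 0.4050   0.5850   0.2175]
  [ 0.0000   0.0000   0.5175]
(I − A)⁻¹ = adj(I−A) / det(I−A) ≈
  [   1.7391     0.2899     0.1932]
  [   0.8696     1.2560     0.4670]
  [   0.0000     0.0000     1.1111]
x = (I − A)⁻¹ d = adj(I−A)·d / det(I−A), with det(I−A) = 0.46575:
  x_1 = (0.8100·25 + 0.1350·120 + 0.0900·45) / 0.46575 = 40.50 / 0.46575 ≈ 86.957
  x_2 = (0.4050·25 + 0.5850·120 + 0.2175·45) / 0.46575 = 90.1125 / 0.46575 ≈ 193.478
  x_3 = (0.0000·25 + 0.0000·120 + 0.5175·45) / 0.46575 = 23.2875 / 0.46575 = 50.000

x_1 = 86.957, x_2 = 193.478, x_3 = 50.000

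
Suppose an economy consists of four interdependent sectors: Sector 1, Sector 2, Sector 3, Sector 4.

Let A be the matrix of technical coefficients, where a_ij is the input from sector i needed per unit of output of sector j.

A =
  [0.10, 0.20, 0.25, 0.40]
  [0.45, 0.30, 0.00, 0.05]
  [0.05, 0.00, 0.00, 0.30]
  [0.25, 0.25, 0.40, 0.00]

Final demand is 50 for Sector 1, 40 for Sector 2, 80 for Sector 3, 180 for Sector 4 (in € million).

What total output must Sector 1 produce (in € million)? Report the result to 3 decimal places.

x_1 = 407.883

I − A =
  [   0.90    -0.20    -0.25    -0.40]
  [  -0.45     0.70     0.00    -0.05]
  [  -0.05     0.00     1.00    -0.30]
  [  -0.25    -0.25    -0.40     1.00]
Compute the cofactors C_ij = (−1)^(i+j)·(3×3 minor ij) of I−A; the adjugate is their transpose:
adj(I−A) = Cᵀ =
  [ 0.603500   0.294750   0.287875   0.342500]
  [ 0.409500   0.652750   0.205625   0.258125]
  [ 0.120625   0.097500   0.411250   0.176500]
  [ 0.301500   0.275875   0.287875   0.531250]
det(I−A) = Σ_j (I−A)_1j·C_1j = (0.90)(0.603500) + (-0.20)(0.409500) + (-0.25)(0.120625) + (-0.40)(0.301500) = 0.31049375
(I − A)⁻¹ = adj(I−A) / det(I−A) ≈
  [   1.9437     0.9493     0.9272     1.1031]
  [   1.3189     2.1023     0.6623     0.8313]
  [   0.3885     0.3140     1.3245     0.5684]
  [   0.9710     0.8885     0.9272     1.7110]
x = (I − A)⁻¹ d = adj(I−A)·d / det(I−A), with det(I−A) = 0.31049375:
  x_1 = (0.603500·50 + 0.294750·40 + 0.287875·80 + 0.342500·180) / 0.31049375 = 126.645 / 0.31049375 ≈ 407.883
  x_2 = (0.409500·50 + 0.652750·40 + 0.205625·80 + 0.258125·180) / 0.31049375 = 109.4975 / 0.31049375 ≈ 352.656
  x_3 = (0.120625·50 + 0.097500·40 + 0.411250·80 + 0.176500·180) / 0.31049375 = 74.60125 / 0.31049375 ≈ 240.267
  x_4 = (0.301500·50 + 0.275875·40 + 0.287875·80 + 0.531250·180) / 0.31049375 = 144.765 / 0.31049375 ≈ 466.241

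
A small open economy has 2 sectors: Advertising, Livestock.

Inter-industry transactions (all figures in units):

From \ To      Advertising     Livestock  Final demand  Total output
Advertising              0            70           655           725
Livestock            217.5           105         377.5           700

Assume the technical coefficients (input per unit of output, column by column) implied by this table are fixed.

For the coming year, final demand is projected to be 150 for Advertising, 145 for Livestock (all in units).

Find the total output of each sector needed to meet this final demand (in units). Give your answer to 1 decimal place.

x_1 = 173.2, x_2 = 231.7

Technical coefficients a_ij = z_ij / X_j:
  a_11 = 0/725 = 0.00, a_21 = 217.5/725 = 0.30
  a_12 = 70/700 = 0.10, a_22 = 105/700 = 0.15
I − A =
  [   1.00    -0.10]
  [  -0.30     0.85]
det(I−A) = (1.00)(0.85) − (-0.10)(-0.30) = 0.8200
adj(I−A) = [[0.85, 0.10], [0.30, 1.00]]
(I − A)⁻¹ = adj(I−A) / det(I−A) ≈
  [   1.0366     0.1220]
  [   0.3659     1.2195]
x = (I − A)⁻¹ d = adj(I−A)·d / det(I−A), with det(I−A) = 0.8200:
  x_1 = (0.85·150 + 0.10·145) / 0.8200 = 142.00 / 0.8200 ≈ 173.2
  x_2 = (0.30·150 + 1.00·145) / 0.8200 = 190.00 / 0.8200 ≈ 231.7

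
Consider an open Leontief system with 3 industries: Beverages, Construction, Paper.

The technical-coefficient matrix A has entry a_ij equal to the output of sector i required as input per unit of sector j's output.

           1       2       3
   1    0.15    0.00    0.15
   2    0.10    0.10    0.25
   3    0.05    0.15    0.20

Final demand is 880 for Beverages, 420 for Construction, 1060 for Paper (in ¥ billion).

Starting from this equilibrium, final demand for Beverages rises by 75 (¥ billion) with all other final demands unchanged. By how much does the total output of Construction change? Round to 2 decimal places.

I − A =
  [   0.85     0.00    -0.15]
  [  -0.10     0.90    -0.25]
  [  -0.05    -0.15     0.80]
Cofactors of I−A, C_ij = (−1)^(i+j)·(minor ij) (rows/columns in the sector order above):
  C_11 = (0.90)(0.80) − (-0.25)(-0.15) = 0.6825
  C_12 = −[(-0.10)(0.80) − (-0.25)(-0.05)] = 0.0925
  C_13 = (-0.10)(-0.15) − (0.90)(-0.05) = 0.0600
  C_21 = −[(0.00)(0.80) − (-0.15)(-0.15)] = 0.0225
  C_22 = (0.85)(0.80) − (-0.15)(-0.05) = 0.6725
  C_23 = −[(0.85)(-0.15) − (0.00)(-0.05)] = 0.1275
  C_31 = (0.00)(-0.25) − (-0.15)(0.90) = 0.1350
  C_32 = −[(0.85)(-0.25) − (-0.15)(-0.10)] = 0.2275
  C_33 = (0.85)(0.90) − (0.00)(-0.10) = 0.7650
det(I−A) = Σ_j (I−A)_1j·C_1j = (0.85)(0.6825) + (0.00)(0.0925) + (-0.15)(0.0600) = 0.571125
adj(I−A) = Cᵀ =
  [ 0.6825   0.0225   0.1350]
  [ 0.0925   0.6725   0.2275]
  [ 0.0600   0.1275   0.7650]
(I − A)⁻¹ = adj(I−A) / det(I−A) ≈
  [   1.1950     0.0394     0.2364]
  [   0.1620     1.1775     0.3983]
  [   0.1051     0.2232     1.3395]
Δx = (I − A)⁻¹ Δd with Δd having +75 in the Beverages component and 0 elsewhere.
So Δx_2 = L_21 · (+75), where L_21 = adj(I−A)_21 / det(I−A) = 0.0925 / 0.571125.
Δx_2 = 0.0925 × (+75) / 0.571125 = 6.9375 / 0.571125 ≈ 12.15.

Δx_2 = 12.15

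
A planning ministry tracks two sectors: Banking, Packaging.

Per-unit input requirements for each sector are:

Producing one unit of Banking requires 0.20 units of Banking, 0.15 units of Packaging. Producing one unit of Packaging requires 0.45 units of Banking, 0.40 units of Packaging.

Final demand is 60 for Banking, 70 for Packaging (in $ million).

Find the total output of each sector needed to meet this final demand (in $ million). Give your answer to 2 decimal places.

x_1 = 163.64, x_2 = 157.58

I − A =
  [   0.80    -0.45]
  [  -0.15     0.60]
det(I−A) = (0.80)(0.60) − (-0.45)(-0.15) = 0.4125
adj(I−A) = [[0.60, 0.45], [0.15, 0.80]]
(I − A)⁻¹ = adj(I−A) / det(I−A) ≈
  [   1.4545     1.0909]
  [   0.3636     1.9394]
x = (I − A)⁻¹ d = adj(I−A)·d / det(I−A), with det(I−A) = 0.4125:
  x_1 = (0.60·60 + 0.45·70) / 0.4125 = 67.50 / 0.4125 ≈ 163.64
  x_2 = (0.15·60 + 0.80·70) / 0.4125 = 65.00 / 0.4125 ≈ 157.58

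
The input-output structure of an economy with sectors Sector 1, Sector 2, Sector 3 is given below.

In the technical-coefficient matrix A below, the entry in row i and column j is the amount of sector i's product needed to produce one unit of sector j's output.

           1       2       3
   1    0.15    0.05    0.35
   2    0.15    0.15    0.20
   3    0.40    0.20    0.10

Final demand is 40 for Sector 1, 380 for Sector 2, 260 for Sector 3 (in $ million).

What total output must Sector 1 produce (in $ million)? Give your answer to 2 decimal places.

x_1 = 320.69

I − A =
  [   0.85    -0.05    -0.35]
  [  -0.15     0.85    -0.20]
  [  -0.40    -0.20     0.90]
Cofactors of I−A, C_ij = (−1)^(i+j)·(minor ij) (rows/columns in the sector order above):
  C_11 = (0.85)(0.90) − (-0.20)(-0.20) = 0.7250
  C_12 = −[(-0.15)(0.90) − (-0.20)(-0.40)] = 0.2150
  C_13 = (-0.15)(-0.20) − (0.85)(-0.40) = 0.3700
  C_21 = −[(-0.05)(0.90) − (-0.35)(-0.20)] = 0.1150
  C_22 = (0.85)(0.90) − (-0.35)(-0.40) = 0.6250
  C_23 = −[(0.85)(-0.20) − (-0.05)(-0.40)] = 0.1900
  C_31 = (-0.05)(-0.20) − (-0.35)(0.85) = 0.3075
  C_32 = −[(0.85)(-0.20) − (-0.35)(-0.15)] = 0.2225
  C_33 = (0.85)(0.85) − (-0.05)(-0.15) = 0.7150
det(I−A) = Σ_j (I−A)_1j·C_1j = (0.85)(0.7250) + (-0.05)(0.2150) + (-0.35)(0.3700) = 0.4760
adj(I−A) = Cᵀ =
  [ 0.7250   0.1150   0.3075]
  [ 0.2150   0.6250   0.2225]
  [ 0.3700   0.1900   0.7150]
(I − A)⁻¹ = adj(I−A) / det(I−A) ≈
  [   1.5231     0.2416     0.6460]
  [   0.4517     1.3130     0.4674]
  [   0.7773     0.3992     1.5021]
x = (I − A)⁻¹ d = adj(I−A)·d / det(I−A), with det(I−A) = 0.4760:
  x_1 = (0.7250·40 + 0.1150·380 + 0.3075·260) / 0.4760 = 152.65 / 0.4760 ≈ 320.69
  x_2 = (0.2150·40 + 0.6250·380 + 0.2225·260) / 0.4760 = 303.95 / 0.4760 ≈ 638.55
  x_3 = (0.3700·40 + 0.1900·380 + 0.7150·260) / 0.4760 = 272.90 / 0.4760 ≈ 573.32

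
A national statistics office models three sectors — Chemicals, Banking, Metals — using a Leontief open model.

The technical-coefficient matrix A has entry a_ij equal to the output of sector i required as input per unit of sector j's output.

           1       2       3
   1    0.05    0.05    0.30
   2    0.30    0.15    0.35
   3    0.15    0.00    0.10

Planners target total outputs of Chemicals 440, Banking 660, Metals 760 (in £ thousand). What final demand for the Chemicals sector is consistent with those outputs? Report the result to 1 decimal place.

d_1 = 157.0

I − A =
  [   0.95    -0.05    -0.30]
  [  -0.30     0.85    -0.35]
  [  -0.15     0.00     0.90]
d = (I − A) x:
  d_1 = (+0.95)·440 + (-0.05)·660 + (-0.30)·760 = 157.0
  d_2 = (-0.30)·440 + (+0.85)·660 + (-0.35)·760 = 163.0
  d_3 = (-0.15)·440 + (+0.00)·660 + (+0.90)·760 = 618.0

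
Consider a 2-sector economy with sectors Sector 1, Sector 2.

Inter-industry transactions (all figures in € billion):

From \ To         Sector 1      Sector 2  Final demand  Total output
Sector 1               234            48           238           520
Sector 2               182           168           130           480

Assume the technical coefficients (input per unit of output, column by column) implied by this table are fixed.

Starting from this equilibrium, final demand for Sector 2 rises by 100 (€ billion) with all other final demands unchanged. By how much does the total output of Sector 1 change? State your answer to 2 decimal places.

Technical coefficients a_ij = z_ij / X_j:
  a_11 = 234/520 = 0.45, a_21 = 182/520 = 0.35
  a_12 = 48/480 = 0.10, a_22 = 168/480 = 0.35
I − A =
  [   0.55    -0.10]
  [  -0.35     0.65]
det(I−A) = (0.55)(0.65) − (-0.10)(-0.35) = 0.3225
adj(I−A) = [[0.65, 0.10], [0.35, 0.55]]
(I − A)⁻¹ = adj(I−A) / det(I−A) ≈
  [   2.0155     0.3101]
  [   1.0853     1.7054]
Δx = (I − A)⁻¹ Δd with Δd having +100 in the Sector 2 component and 0 elsewhere.
So Δx_1 = L_12 · (+100), where L_12 = adj(I−A)_12 / det(I−A) = 0.10 / 0.3225.
Δx_1 = 0.10 × (+100) / 0.3225 = 10.00 / 0.3225 ≈ 31.01.

Δx_1 = 31.01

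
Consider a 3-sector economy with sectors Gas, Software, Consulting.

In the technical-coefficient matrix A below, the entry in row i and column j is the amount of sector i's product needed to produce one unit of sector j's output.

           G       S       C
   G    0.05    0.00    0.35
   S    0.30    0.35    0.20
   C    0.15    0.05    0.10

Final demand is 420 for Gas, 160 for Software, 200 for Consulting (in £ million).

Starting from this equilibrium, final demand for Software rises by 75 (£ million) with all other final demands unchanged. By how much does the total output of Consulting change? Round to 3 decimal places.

Δx_C = 7.028

I − A =
  [   0.95     0.00    -0.35]
  [  -0.30     0.65    -0.20]
  [  -0.15    -0.05     0.90]
Cofactors of I−A, C_ij = (−1)^(i+j)·(minor ij) (rows/columns in the sector order above):
  C_11 = (0.65)(0.90) − (-0.20)(-0.05) = 0.5750
  C_12 = −[(-0.30)(0.90) − (-0.20)(-0.15)] = 0.3000
  C_13 = (-0.30)(-0.05) − (0.65)(-0.15) = 0.1125
  C_21 = −[(0.00)(0.90) − (-0.35)(-0.05)] = 0.0175
  C_22 = (0.95)(0.90) − (-0.35)(-0.15) = 0.8025
  C_23 = −[(0.95)(-0.05) − (0.00)(-0.15)] = 0.0475
  C_31 = (0.00)(-0.20) − (-0.35)(0.65) = 0.2275
  C_32 = −[(0.95)(-0.20) − (-0.35)(-0.30)] = 0.2950
  C_33 = (0.95)(0.65) − (0.00)(-0.30) = 0.6175
det(I−A) = Σ_j (I−A)_1j·C_1j = (0.95)(0.5750) + (0.00)(0.3000) + (-0.35)(0.1125) = 0.506875
adj(I−A) = Cᵀ =
  [ 0.5750   0.0175   0.2275]
  [ 0.3000   0.8025   0.2950]
  [ 0.1125   0.0475   0.6175]
(I − A)⁻¹ = adj(I−A) / det(I−A) ≈
  [   1.1344     0.0345     0.4488]
  [   0.5919     1.5832     0.5820]
  [   0.2219     0.0937     1.2182]
Δx = (I − A)⁻¹ Δd with Δd having +75 in the Software component and 0 elsewhere.
So Δx_C = L_CS · (+75), where L_CS = adj(I−A)_CS / det(I−A) = 0.0475 / 0.506875.
Δx_C = 0.0475 × (+75) / 0.506875 = 3.5625 / 0.506875 ≈ 7.028.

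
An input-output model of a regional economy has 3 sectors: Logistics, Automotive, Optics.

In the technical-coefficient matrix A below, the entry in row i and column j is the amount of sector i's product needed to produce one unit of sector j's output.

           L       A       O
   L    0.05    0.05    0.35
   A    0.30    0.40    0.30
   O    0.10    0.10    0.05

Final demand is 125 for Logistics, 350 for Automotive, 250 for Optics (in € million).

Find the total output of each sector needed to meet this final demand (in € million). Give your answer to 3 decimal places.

x_L = 327.697, x_A = 945.786, x_O = 397.209

I − A =
  [   0.95    -0.05    -0.35]
  [  -0.30     0.60    -0.30]
  [  -0.10    -0.10     0.95]
Cofactors of I−A, C_ij = (−1)^(i+j)·(minor ij) (rows/columns in the sector order above):
  C_11 = (0.60)(0.95) − (-0.30)(-0.10) = 0.5400
  C_12 = −[(-0.30)(0.95) − (-0.30)(-0.10)] = 0.3150
  C_13 = (-0.30)(-0.10) − (0.60)(-0.10) = 0.0900
  C_21 = −[(-0.05)(0.95) − (-0.35)(-0.10)] = 0.0825
  C_22 = (0.95)(0.95) − (-0.35)(-0.10) = 0.8675
  C_23 = −[(0.95)(-0.10) − (-0.05)(-0.10)] = 0.1000
  C_31 = (-0.05)(-0.30) − (-0.35)(0.60) = 0.2250
  C_32 = −[(0.95)(-0.30) − (-0.35)(-0.30)] = 0.3900
  C_33 = (0.95)(0.60) − (-0.05)(-0.30) = 0.5550
det(I−A) = Σ_j (I−A)_1j·C_1j = (0.95)(0.5400) + (-0.05)(0.3150) + (-0.35)(0.0900) = 0.46575
adj(I−A) = Cᵀ =
  [ 0.5400   0.0825   0.2250]
  [ 0.3150   0.8675   0.3900]
  [ 0.0900   0.1000   0.5550]
(I − A)⁻¹ = adj(I−A) / det(I−A) ≈
  [   1.1594     0.1771     0.4831]
  [   0.6763     1.8626     0.8374]
  [   0.1932     0.2147     1.1916]
x = (I − A)⁻¹ d = adj(I−A)·d / det(I−A), with det(I−A) = 0.46575:
  x_L = (0.5400·125 + 0.0825·350 + 0.2250·250) / 0.46575 = 152.625 / 0.46575 ≈ 327.697
  x_A = (0.3150·125 + 0.8675·350 + 0.3900·250) / 0.46575 = 440.50 / 0.46575 ≈ 945.786
  x_O = (0.0900·125 + 0.1000·350 + 0.5550·250) / 0.46575 = 185.00 / 0.46575 ≈ 397.209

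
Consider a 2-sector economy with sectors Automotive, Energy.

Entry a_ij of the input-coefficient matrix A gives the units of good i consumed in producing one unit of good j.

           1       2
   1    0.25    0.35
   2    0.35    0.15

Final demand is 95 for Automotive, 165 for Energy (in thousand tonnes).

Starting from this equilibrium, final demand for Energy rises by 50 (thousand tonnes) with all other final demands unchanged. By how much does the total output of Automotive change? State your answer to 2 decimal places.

I − A =
  [   0.75    -0.35]
  [  -0.35     0.85]
det(I−A) = (0.75)(0.85) − (-0.35)(-0.35) = 0.5150
adj(I−A) = [[0.85, 0.35], [0.35, 0.75]]
(I − A)⁻¹ = adj(I−A) / det(I−A) ≈
  [   1.6505     0.6796]
  [   0.6796     1.4563]
Δx = (I − A)⁻¹ Δd with Δd having +50 in the Energy component and 0 elsewhere.
So Δx_1 = L_12 · (+50), where L_12 = adj(I−A)_12 / det(I−A) = 0.35 / 0.5150.
Δx_1 = 0.35 × (+50) / 0.5150 = 17.50 / 0.5150 ≈ 33.98.

Δx_1 = 33.98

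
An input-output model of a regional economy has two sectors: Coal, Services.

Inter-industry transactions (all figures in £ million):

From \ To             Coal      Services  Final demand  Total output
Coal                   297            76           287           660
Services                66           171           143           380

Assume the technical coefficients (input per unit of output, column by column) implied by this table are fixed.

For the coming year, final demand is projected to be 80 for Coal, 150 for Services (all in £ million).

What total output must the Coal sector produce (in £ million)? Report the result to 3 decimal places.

Technical coefficients a_ij = z_ij / X_j:
  a_CC = 297/660 = 0.45, a_SC = 66/660 = 0.10
  a_CS = 76/380 = 0.20, a_SS = 171/380 = 0.45
I − A =
  [   0.55    -0.20]
  [  -0.10     0.55]
det(I−A) = (0.55)(0.55) − (-0.20)(-0.10) = 0.2825
adj(I−A) = [[0.55, 0.20], [0.10, 0.55]]
(I − A)⁻¹ = adj(I−A) / det(I−A) ≈
  [   1.9469     0.7080]
  [   0.3540     1.9469]
x = (I − A)⁻¹ d = adj(I−A)·d / det(I−A), with det(I−A) = 0.2825:
  x_C = (0.55·80 + 0.20·150) / 0.2825 = 74.00 / 0.2825 ≈ 261.947
  x_S = (0.10·80 + 0.55·150) / 0.2825 = 90.50 / 0.2825 ≈ 320.354

x_C = 261.947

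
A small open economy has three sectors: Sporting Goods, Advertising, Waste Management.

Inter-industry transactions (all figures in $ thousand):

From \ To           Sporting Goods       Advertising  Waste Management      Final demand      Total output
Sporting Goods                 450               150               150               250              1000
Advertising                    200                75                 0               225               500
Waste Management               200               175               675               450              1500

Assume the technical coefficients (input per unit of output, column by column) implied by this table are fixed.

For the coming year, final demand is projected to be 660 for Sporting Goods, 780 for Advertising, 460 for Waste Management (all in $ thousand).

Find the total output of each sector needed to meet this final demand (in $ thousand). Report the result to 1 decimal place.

x_1 = 2516.7, x_2 = 1509.8, x_3 = 2712.3

Technical coefficients a_ij = z_ij / X_j:
  a_11 = 450/1000 = 0.45, a_21 = 200/1000 = 0.20, a_31 = 200/1000 = 0.20
  a_12 = 150/500 = 0.30, a_22 = 75/500 = 0.15, a_32 = 175/500 = 0.35
  a_13 = 150/1500 = 0.10, a_23 = 0/1500 = 0.00, a_33 = 675/1500 = 0.45
I − A =
  [   0.55    -0.30    -0.10]
  [  -0.20     0.85     0.00]
  [  -0.20    -0.35     0.55]
Cofactors of I−A, C_ij = (−1)^(i+j)·(minor ij) (rows/columns in the sector order above):
  C_11 = (0.85)(0.55) − (0.00)(-0.35) = 0.4675
  C_12 = −[(-0.20)(0.55) − (0.00)(-0.20)] = 0.1100
  C_13 = (-0.20)(-0.35) − (0.85)(-0.20) = 0.2400
  C_21 = −[(-0.30)(0.55) − (-0.10)(-0.35)] = 0.2000
  C_22 = (0.55)(0.55) − (-0.10)(-0.20) = 0.2825
  C_23 = −[(0.55)(-0.35) − (-0.30)(-0.20)] = 0.2525
  C_31 = (-0.30)(0.00) − (-0.10)(0.85) = 0.0850
  C_32 = −[(0.55)(0.00) − (-0.10)(-0.20)] = 0.0200
  C_33 = (0.55)(0.85) − (-0.30)(-0.20) = 0.4075
det(I−A) = Σ_j (I−A)_1j·C_1j = (0.55)(0.4675) + (-0.30)(0.1100) + (-0.10)(0.2400) = 0.200125
adj(I−A) = Cᵀ =
  [ 0.4675   0.2000   0.0850]
  [ 0.1100   0.2825   0.0200]
  [ 0.2400   0.2525   0.4075]
(I − A)⁻¹ = adj(I−A) / det(I−A) ≈
  [   2.3360     0.9994     0.4247]
  [   0.5497     1.4116     0.0999]
  [   1.1993     1.2617     2.0362]
x = (I − A)⁻¹ d = adj(I−A)·d / det(I−A), with det(I−A) = 0.200125:
  x_1 = (0.4675·660 + 0.2000·780 + 0.0850·460) / 0.200125 = 503.65 / 0.200125 ≈ 2516.7
  x_2 = (0.1100·660 + 0.2825·780 + 0.0200·460) / 0.200125 = 302.15 / 0.200125 ≈ 1509.8
  x_3 = (0.2400·660 + 0.2525·780 + 0.4075·460) / 0.200125 = 542.80 / 0.200125 ≈ 2712.3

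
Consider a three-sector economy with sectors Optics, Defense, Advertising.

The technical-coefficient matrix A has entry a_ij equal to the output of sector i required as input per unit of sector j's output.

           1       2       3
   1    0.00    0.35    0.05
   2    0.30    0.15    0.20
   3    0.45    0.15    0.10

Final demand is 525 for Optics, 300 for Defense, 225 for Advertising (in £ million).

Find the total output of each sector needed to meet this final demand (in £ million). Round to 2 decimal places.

x_1 = 864.39, x_2 = 851.95, x_3 = 824.19

I − A =
  [   1.00    -0.35    -0.05]
  [  -0.30     0.85    -0.20]
  [  -0.45    -0.15     0.90]
Cofactors of I−A, C_ij = (−1)^(i+j)·(minor ij) (rows/columns in the sector order above):
  C_11 = (0.85)(0.90) − (-0.20)(-0.15) = 0.7350
  C_12 = −[(-0.30)(0.90) − (-0.20)(-0.45)] = 0.3600
  C_13 = (-0.30)(-0.15) − (0.85)(-0.45) = 0.4275
  C_21 = −[(-0.35)(0.90) − (-0.05)(-0.15)] = 0.3225
  C_22 = (1.00)(0.90) − (-0.05)(-0.45) = 0.8775
  C_23 = −[(1.00)(-0.15) − (-0.35)(-0.45)] = 0.3075
  C_31 = (-0.35)(-0.20) − (-0.05)(0.85) = 0.1125
  C_32 = −[(1.00)(-0.20) − (-0.05)(-0.30)] = 0.2150
  C_33 = (1.00)(0.85) − (-0.35)(-0.30) = 0.7450
det(I−A) = Σ_j (I−A)_1j·C_1j = (1.00)(0.7350) + (-0.35)(0.3600) + (-0.05)(0.4275) = 0.587625
adj(I−A) = Cᵀ =
  [ 0.7350   0.3225   0.1125]
  [ 0.3600   0.8775   0.2150]
  [ 0.4275   0.3075   0.7450]
(I − A)⁻¹ = adj(I−A) / det(I−A) ≈
  [   1.2508     0.5488     0.1914]
  [   0.6126     1.4933     0.3659]
  [   0.7275     0.5233     1.2678]
x = (I − A)⁻¹ d = adj(I−A)·d / det(I−A), with det(I−A) = 0.587625:
  x_1 = (0.7350·525 + 0.3225·300 + 0.1125·225) / 0.587625 = 507.9375 / 0.587625 ≈ 864.39
  x_2 = (0.3600·525 + 0.8775·300 + 0.2150·225) / 0.587625 = 500.625 / 0.587625 ≈ 851.95
  x_3 = (0.4275·525 + 0.3075·300 + 0.7450·225) / 0.587625 = 484.3125 / 0.587625 ≈ 824.19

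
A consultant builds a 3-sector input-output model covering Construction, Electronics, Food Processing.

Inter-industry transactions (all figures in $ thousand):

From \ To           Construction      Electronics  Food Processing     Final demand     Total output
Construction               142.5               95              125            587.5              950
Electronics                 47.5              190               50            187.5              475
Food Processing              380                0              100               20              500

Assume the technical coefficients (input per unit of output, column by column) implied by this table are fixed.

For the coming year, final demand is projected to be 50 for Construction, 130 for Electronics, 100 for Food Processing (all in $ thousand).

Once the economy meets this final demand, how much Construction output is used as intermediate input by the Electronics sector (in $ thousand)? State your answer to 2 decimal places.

Technical coefficients a_ij = z_ij / X_j:
  a_11 = 142.5/950 = 0.15, a_21 = 47.5/950 = 0.05, a_31 = 380/950 = 0.40
  a_12 = 95/475 = 0.20, a_22 = 190/475 = 0.40, a_32 = 0/475 = 0.00
  a_13 = 125/500 = 0.25, a_23 = 50/500 = 0.10, a_33 = 100/500 = 0.20
I − A =
  [   0.85    -0.20    -0.25]
  [  -0.05     0.60    -0.10]
  [  -0.40     0.00     0.80]
Cofactors of I−A, C_ij = (−1)^(i+j)·(minor ij) (rows/columns in the sector order above):
  C_11 = (0.60)(0.80) − (-0.10)(0.00) = 0.4800
  C_12 = −[(-0.05)(0.80) − (-0.10)(-0.40)] = 0.0800
  C_13 = (-0.05)(0.00) − (0.60)(-0.40) = 0.2400
  C_21 = −[(-0.20)(0.80) − (-0.25)(0.00)] = 0.1600
  C_22 = (0.85)(0.80) − (-0.25)(-0.40) = 0.5800
  C_23 = −[(0.85)(0.00) − (-0.20)(-0.40)] = 0.0800
  C_31 = (-0.20)(-0.10) − (-0.25)(0.60) = 0.1700
  C_32 = −[(0.85)(-0.10) − (-0.25)(-0.05)] = 0.0975
  C_33 = (0.85)(0.60) − (-0.20)(-0.05) = 0.5000
det(I−A) = Σ_j (I−A)_1j·C_1j = (0.85)(0.4800) + (-0.20)(0.0800) + (-0.25)(0.2400) = 0.3320
adj(I−A) = Cᵀ =
  [ 0.4800   0.1600   0.1700]
  [ 0.0800   0.5800   0.0975]
  [ 0.2400   0.0800   0.5000]
(I − A)⁻¹ = adj(I−A) / det(I−A) ≈
  [   1.4458     0.4819     0.5120]
  [   0.2410     1.7470     0.2937]
  [   0.7229     0.2410     1.5060]
First solve x = (I − A)⁻¹ d = adj(I−A)·d / det(I−A); in particular x_2 = (0.0800·50 + 0.5800·130 + 0.0975·100) / 0.3320 = 89.15 / 0.3320 ≈ 268.5241.
Intermediate flow from 1 to 2: z_12 = a_12 · x_2 = 0.20 × 89.15 / 0.3320 = 17.83 / 0.3320 ≈ 53.70.

z_12 = 53.70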